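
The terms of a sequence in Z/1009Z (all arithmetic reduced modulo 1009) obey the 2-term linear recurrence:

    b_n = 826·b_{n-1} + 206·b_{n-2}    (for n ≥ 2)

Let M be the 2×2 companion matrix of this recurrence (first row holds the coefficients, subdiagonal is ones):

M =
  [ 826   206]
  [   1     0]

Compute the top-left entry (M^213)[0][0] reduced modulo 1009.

54

(M^213)[0][0] is the top entry after applying M 213 times to the unit state (1, 0). Equivalently it is h_{214} for the auxiliary sequence (h_n) obeying the same recurrence with h_1 = 1 and h_i = 0 for 0 ≤ i < 1:
h_2 = 826·1 + 206·0 = 826
h_3 = 826·826 + 206·1 = 398
h_4 = 826·398 + 206·826 = 458
h_5 = 826·458 + 206·398 = 192
h_6 = 826·192 + 206·458 = 690
h_7 = 826·690 + 206·192 = 56
Continuing the recurrence:
  h_8 = 722;  h_9 = 490;  h_10 = 540;  h_11 = 102;  h_12 = 755;  h_13 = 900
  h_14 = 920;  h_15 = 896;  h_16 = 327;  h_17 = 628;  h_18 = 870;  h_19 = 428
  h_20 = 1005;  h_21 = 108;  h_22 = 601;  h_23 = 48;  h_24 = 1005;  h_25 = 530
  h_26 = 59;  h_27 = 510;  h_28 = 553;  h_29 = 834;  h_30 = 647;  h_31 = 935
  h_32 = 519;  h_33 = 769;  h_34 = 493;  h_35 = 592;  h_36 = 285;  h_37 = 176
  h_38 = 268;  h_39 = 329;  h_40 = 46;  h_41 = 834;  h_42 = 132;  h_43 = 334
  h_44 = 376;  h_45 = 1005;  h_46 = 495;  h_47 = 410;  h_48 = 706;  h_49 = 667
  h_50 = 168;  h_51 = 713;  h_52 = 993;  h_53 = 474;  h_54 = 772;  h_55 = 764
  h_56 = 49;  h_57 = 94;  h_58 = 964;  h_59 = 356;  h_60 = 248;  h_61 = 709
  h_62 = 43;  h_63 = 961;  h_64 = 489;  h_65 = 516;  h_66 = 252;  h_67 = 649
  h_68 = 748;  h_69 = 846;  h_70 = 279;  h_71 = 121;  h_72 = 16;  h_73 = 809
  h_74 = 545;  h_75 = 325;  h_76 = 327;  h_77 = 46;  h_78 = 422;  h_79 = 862
  h_80 = 825;  h_81 = 363;  h_82 = 603;  h_83 = 753;  h_84 = 545;  h_85 = 897
  h_86 = 587;  h_87 = 677;  h_88 = 58;  h_89 = 705;  h_90 = 986;  h_91 = 107
  h_92 = 906;  h_93 = 531;  h_94 = 671;  h_95 = 719;  h_96 = 595;  h_97 = 887
  h_98 = 609;  h_99 = 645;  h_100 = 356;  h_101 = 119;  h_102 = 100;  h_103 = 160
  h_104 = 401;  h_105 = 946;  h_106 = 298;  h_107 = 91;  h_108 = 339;  h_109 = 96
  h_110 = 807;  h_111 = 238;  h_112 = 599;  h_113 = 960;  h_114 = 182;  h_115 = 996
  h_116 = 520;  h_117 = 35;  h_118 = 824;  h_119 = 705;  h_120 = 369;  h_121 = 10
  h_122 = 527;  h_123 = 465;  h_124 = 260;  h_125 = 787;  h_126 = 349;  h_127 = 382
  h_128 = 979;  h_129 = 435;  h_130 = 989;  h_131 = 442;  h_132 = 759;  h_133 = 587
  h_134 = 501;  h_135 = 987;  h_136 = 278;  h_137 = 89;  h_138 = 621;  h_139 = 546
  h_140 = 765;  h_141 = 733;  h_142 = 244;  h_143 = 401;  h_144 = 88;  h_145 = 917
  h_146 = 658;  h_147 = 885;  h_148 = 836;  h_149 = 61;  h_150 = 622;  h_151 = 649
  h_152 = 284;  h_153 = 1002;  h_154 = 254;  h_155 = 508;  h_156 = 729;  h_157 = 502
  h_158 = 795;  h_159 = 305;  h_160 = 1001;  h_161 = 727;  h_162 = 517;  h_163 = 665
  h_164 = 951;  h_165 = 290;  h_166 = 567;  h_167 = 375;  h_168 = 754;  h_169 = 817
  h_170 = 768;  h_171 = 515;  h_172 = 396;  h_173 = 325;  h_174 = 912;  h_175 = 954
  h_176 = 173;  h_177 = 398;  h_178 = 137;  h_179 = 413;  h_180 = 66;  h_181 = 352
  h_182 = 639;  h_183 = 980;  h_184 = 726;  h_185 = 410;  h_186 = 869;  h_187 = 99
  h_188 = 466;  h_189 = 701;  h_190 = 1;  h_191 = 945;  h_192 = 819;  h_193 = 397
  h_194 = 208;  h_195 = 331;  h_196 = 437;  h_197 = 323;  h_198 = 643;  h_199 = 328
  h_200 = 795;  h_201 = 785;  h_202 = 944;  h_203 = 57;  h_204 = 395;  h_205 = 1006
  h_206 = 190;  h_207 = 936;  h_208 = 31;  h_209 = 478;  h_210 = 641;  h_211 = 336
  h_212 = 937
h_213 = 826·937 + 206·336 = 663
h_214 = 826·663 + 206·937 = 54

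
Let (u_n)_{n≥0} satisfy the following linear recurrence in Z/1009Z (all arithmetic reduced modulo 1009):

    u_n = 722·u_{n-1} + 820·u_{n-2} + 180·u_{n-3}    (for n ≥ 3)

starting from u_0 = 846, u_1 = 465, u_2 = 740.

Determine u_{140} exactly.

u_3 = 722·740 + 820·465 + 180·846 = 338
u_4 = 722·338 + 820·740 + 180·465 = 202
u_5 = 722·202 + 820·338 + 180·740 = 245
u_6 = 722·245 + 820·202 + 180·338 = 779
u_7 = 722·779 + 820·245 + 180·202 = 570
u_8 = 722·570 + 820·779 + 180·245 = 664
Continuing the recurrence:
  u_9 = 335;  u_10 = 21;  u_11 = 737;  u_12 = 198;  u_13 = 380;  u_14 = 304
  u_15 = 679;  u_16 = 718;  u_17 = 825;  u_18 = 984;  u_19 = 670;  u_20 = 286
  u_21 = 696;  u_22 = 991;  u_23 = 777;  u_24 = 529;  u_25 = 784;  u_26 = 527
  u_27 = 622;  u_28 = 227;  u_29 = 945;  u_30 = 651;  u_31 = 316;  u_32 = 765
  u_33 = 350;  u_34 = 528;  u_35 = 734;  u_36 = 764;  u_37 = 395;  u_38 = 484
  u_39 = 641;  u_40 = 484;  u_41 = 611;  u_42 = 906;  u_43 = 193;  u_44 = 399
  u_45 = 991;  u_46 = 819;  u_47 = 600;  u_48 = 721;  u_49 = 641;  u_50 = 663
  u_51 = 979;  u_52 = 701;  u_53 = 507;  u_54 = 131;  u_55 = 832;  u_56 = 256
  u_57 = 714;  u_58 = 385;  u_59 = 421;  u_60 = 513;  u_61 = 913;  u_62 = 321
  u_63 = 195;  u_64 = 283;  u_65 = 244;  u_66 = 377;  u_67 = 552;  u_68 = 908
  u_69 = 591;  u_70 = 291;  u_71 = 512;  u_72 = 292;  u_73 = 960;  u_74 = 585
  u_75 = 880;  u_76 = 376;  u_77 = 580;  u_78 = 587;  u_79 = 472;  u_80 = 262
  u_81 = 789;  u_82 = 709;  u_83 = 283;  u_84 = 455;  u_85 = 52;  u_86 = 471
  u_87 = 462;  u_88 = 646;  u_89 = 743;  u_90 = 75;  u_91 = 742;  u_92 = 448
  u_93 = 972;  u_94 = 985;  u_95 = 684;  u_96 = 341;  u_97 = 607;  u_98 = 497
  u_99 = 773;  u_100 = 321;  u_101 = 568;  u_102 = 211;  u_103 = 861;  u_104 = 910
  u_105 = 528;  u_106 = 966;  u_107 = 674;  u_108 = 539;  u_109 = 773;  u_110 = 407
  u_111 = 599;  u_112 = 285;  u_113 = 343;  u_114 = 919;  u_115 = 195;  u_116 = 587
  u_117 = 456;  u_118 = 130;  u_119 = 328;  u_120 = 707;  u_121 = 659;  u_122 = 642
  u_123 = 75;  u_124 = 982;  u_125 = 162;  u_126 = 361;  u_127 = 157;  u_128 = 628
  u_129 = 367;  u_130 = 994;  u_131 = 559;  u_132 = 281;  u_133 = 694;  u_134 = 692
  u_135 = 303;  u_136 = 1008;  u_137 = 986;  u_138 = 790
u_139 = 722·790 + 820·986 + 180·1008 = 426
u_140 = 722·426 + 820·790 + 180·986 = 754

754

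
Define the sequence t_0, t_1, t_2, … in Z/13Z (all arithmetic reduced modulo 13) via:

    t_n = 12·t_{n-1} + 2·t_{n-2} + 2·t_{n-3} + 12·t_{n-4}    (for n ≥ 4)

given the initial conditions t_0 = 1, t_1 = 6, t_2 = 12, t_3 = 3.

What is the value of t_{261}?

8

t_4 = 12·3 + 2·12 + 2·6 + 12·1 = 6
t_5 = 12·6 + 2·3 + 2·12 + 12·6 = 5
t_6 = 12·5 + 2·6 + 2·3 + 12·12 = 1
t_7 = 12·1 + 2·5 + 2·6 + 12·3 = 5
t_8 = 12·5 + 2·1 + 2·5 + 12·6 = 1
t_9 = 12·1 + 2·5 + 2·1 + 12·5 = 6
Continuing the recurrence:
  t_10 = 5;  t_11 = 4;  t_12 = 4;  t_13 = 8;  t_14 = 3;  t_15 = 4
  t_16 = 1;  t_17 = 5;  t_18 = 2;  t_19 = 6;  t_20 = 7;  t_21 = 4
  t_22 = 7;  t_23 = 9;  t_24 = 6;  t_25 = 9;  t_26 = 1;  t_27 = 7
  t_28 = 7;  t_29 = 0;  t_30 = 1;  t_31 = 6;  t_32 = 2;  t_33 = 12
  t_34 = 3;  t_35 = 6;  t_36 = 9;  t_37 = 10;  t_38 = 4;  t_39 = 2
  t_40 = 4;  t_41 = 11;  t_42 = 10;  t_43 = 5;  t_44 = 7;  t_45 = 12
  t_46 = 2;  t_47 = 5;  t_48 = 3;  t_49 = 12;  t_50 = 2;  t_51 = 10
  t_52 = 2;  t_53 = 10;  t_54 = 12;  t_55 = 2;  t_56 = 1;  t_57 = 4
  t_58 = 3;  t_59 = 5;  t_60 = 8;  t_61 = 4;  t_62 = 6;  t_63 = 0
  t_64 = 12;  t_65 = 9;  t_66 = 9;  t_67 = 7;  t_68 = 4;  t_69 = 6
  t_70 = 7;  t_71 = 6;  t_72 = 3;  t_73 = 4;  t_74 = 7;  t_75 = 1
  t_76 = 5;  t_77 = 7;  t_78 = 11;  t_79 = 12;  t_80 = 6;  t_81 = 7
  t_82 = 5;  t_83 = 9;  t_84 = 9;  t_85 = 12;  t_86 = 6;  t_87 = 1
  t_88 = 0;  t_89 = 2;  t_90 = 7;  t_91 = 9;  t_92 = 9;  t_93 = 8
  t_94 = 8;  t_95 = 4;  t_96 = 6;  t_97 = 10;  t_98 = 2;  t_99 = 0
  t_100 = 5;  t_101 = 2;  t_102 = 6;  t_103 = 8;  t_104 = 3;  t_105 = 10
  t_106 = 6;  t_107 = 12;  t_108 = 4;  t_109 = 9;  t_110 = 4;  t_111 = 10
  t_112 = 12;  t_113 = 7;  t_114 = 7;  t_115 = 8;  t_116 = 8;  t_117 = 2
  t_118 = 10;  t_119 = 2;  t_120 = 1;  t_121 = 8;  t_122 = 1;  t_123 = 2
  t_124 = 2;  t_125 = 9;  t_126 = 11;  t_127 = 9;  t_128 = 3;  t_129 = 2
  t_130 = 11;  t_131 = 3;  t_132 = 7;  t_133 = 6;  t_134 = 3;  t_135 = 7
  t_136 = 4;  t_137 = 10;  t_138 = 9;  t_139 = 12;  t_140 = 9;  t_141 = 10
  t_142 = 10;  t_143 = 3;  t_144 = 2;  t_145 = 1;  t_146 = 12;  t_147 = 4
  t_148 = 7;  t_149 = 11;  t_150 = 12;  t_151 = 7;  t_152 = 6;  t_153 = 8
  t_154 = 6;  t_155 = 2;  t_156 = 7;  t_157 = 1;  t_158 = 11;  t_159 = 3
  t_160 = 1;  t_161 = 0;  t_162 = 10;  t_163 = 2;  t_164 = 4;  t_165 = 7
  t_166 = 8;  t_167 = 12;  t_168 = 1;  t_169 = 6;  t_170 = 12;  t_171 = 3
  t_172 = 6;  t_173 = 5;  t_174 = 1;  t_175 = 5;  t_176 = 1;  t_177 = 6
  t_178 = 5;  t_179 = 4;  t_180 = 4;  t_181 = 8;  t_182 = 3;  t_183 = 4
  t_184 = 1;  t_185 = 5;  t_186 = 2;  t_187 = 6;  t_188 = 7;  t_189 = 4
  t_190 = 7;  t_191 = 9;  t_192 = 6;  t_193 = 9;  t_194 = 1;  t_195 = 7
  t_196 = 7;  t_197 = 0;  t_198 = 1;  t_199 = 6;  t_200 = 2;  t_201 = 12
  t_202 = 3;  t_203 = 6;  t_204 = 9;  t_205 = 10;  t_206 = 4;  t_207 = 2
  t_208 = 4;  t_209 = 11;  t_210 = 10;  t_211 = 5;  t_212 = 7;  t_213 = 12
  t_214 = 2;  t_215 = 5;  t_216 = 3;  t_217 = 12;  t_218 = 2;  t_219 = 10
  t_220 = 2;  t_221 = 10;  t_222 = 12;  t_223 = 2;  t_224 = 1;  t_225 = 4
  t_226 = 3;  t_227 = 5;  t_228 = 8;  t_229 = 4;  t_230 = 6;  t_231 = 0
  t_232 = 12;  t_233 = 9;  t_234 = 9;  t_235 = 7;  t_236 = 4;  t_237 = 6
  t_238 = 7;  t_239 = 6;  t_240 = 3;  t_241 = 4;  t_242 = 7;  t_243 = 1
  t_244 = 5;  t_245 = 7;  t_246 = 11;  t_247 = 12;  t_248 = 6;  t_249 = 7
  t_250 = 5;  t_251 = 9;  t_252 = 9;  t_253 = 12;  t_254 = 6;  t_255 = 1
  t_256 = 0;  t_257 = 2;  t_258 = 7;  t_259 = 9
t_260 = 12·9 + 2·7 + 2·2 + 12·0 = 9
t_261 = 12·9 + 2·9 + 2·7 + 12·2 = 8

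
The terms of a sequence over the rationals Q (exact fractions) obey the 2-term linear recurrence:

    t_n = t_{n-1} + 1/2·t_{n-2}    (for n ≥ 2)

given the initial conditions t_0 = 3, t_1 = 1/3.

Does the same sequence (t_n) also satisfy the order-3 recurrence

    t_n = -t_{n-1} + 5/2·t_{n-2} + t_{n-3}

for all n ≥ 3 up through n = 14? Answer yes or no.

yes

Terms t_0..t_14: 3, 1/3, 11/6, 2, 35/12, 47/12, 43/8, 22/3, 481/48, 219/16, 1795/96, 613/24, 2233/64, 9151/192, 25001/384
n=3: candidate gives 2, actual t_3 = 2 ✓
n=4: candidate gives 35/12, actual t_4 = 35/12 ✓
n=5: candidate gives 47/12, actual t_5 = 47/12 ✓
n=6: candidate gives 43/8, actual t_6 = 43/8 ✓
n=7: candidate gives 22/3, actual t_7 = 22/3 ✓
n=8: candidate gives 481/48, actual t_8 = 481/48 ✓
n=9: candidate gives 219/16, actual t_9 = 219/16 ✓
n=10: candidate gives 1795/96, actual t_10 = 1795/96 ✓
n=11: candidate gives 613/24, actual t_11 = 613/24 ✓
n=12: candidate gives 2233/64, actual t_12 = 2233/64 ✓
n=13: candidate gives 9151/192, actual t_13 = 9151/192 ✓
n=14: candidate gives 25001/384, actual t_14 = 25001/384 ✓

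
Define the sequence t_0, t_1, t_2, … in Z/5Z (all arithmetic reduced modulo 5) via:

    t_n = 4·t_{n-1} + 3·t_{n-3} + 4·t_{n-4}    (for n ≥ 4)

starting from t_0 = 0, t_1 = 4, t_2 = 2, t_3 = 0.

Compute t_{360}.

t_4 = 4·0 + 0·2 + 3·4 + 4·0 = 2
t_5 = 4·2 + 0·0 + 3·2 + 4·4 = 0
t_6 = 4·0 + 0·2 + 3·0 + 4·2 = 3
t_7 = 4·3 + 0·0 + 3·2 + 4·0 = 3
t_8 = 4·3 + 0·3 + 3·0 + 4·2 = 0
t_9 = 4·0 + 0·3 + 3·3 + 4·0 = 4
t_10 = 4·4 + 0·0 + 3·3 + 4·3 = 2
t_11 = 4·2 + 0·4 + 3·0 + 4·3 = 0
(t_8, t_9, t_10, t_11) = (0, 4, 2, 0) = (t_0, t_1, t_2, t_3), so the sequence has period 8.
360 ≡ 0 (mod 8), hence t_360 = t_0 = 0.

0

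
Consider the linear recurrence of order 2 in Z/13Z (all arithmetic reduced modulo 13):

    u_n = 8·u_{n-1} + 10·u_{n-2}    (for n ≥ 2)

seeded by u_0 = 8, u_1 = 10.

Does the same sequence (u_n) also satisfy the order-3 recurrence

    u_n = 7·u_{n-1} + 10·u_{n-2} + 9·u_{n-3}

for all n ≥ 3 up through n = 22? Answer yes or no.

Terms u_0..u_22: 8, 10, 4, 2, 4, 0, 1, 8, 9, 9, 6, 8, 7, 6, 1, 3, 8, 3, 0, 4, 6, 10, 10
n=3: candidate gives 5, actual u_3 = 2 ✗

no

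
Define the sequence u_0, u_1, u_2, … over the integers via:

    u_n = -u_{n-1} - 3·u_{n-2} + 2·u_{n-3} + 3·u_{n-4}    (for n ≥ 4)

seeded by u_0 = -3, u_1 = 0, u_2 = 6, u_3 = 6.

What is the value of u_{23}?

u_4 = -1·6 + -3·6 + 2·0 + 3·-3 = -33
u_5 = -1·-33 + -3·6 + 2·6 + 3·0 = 27
u_6 = -1·27 + -3·-33 + 2·6 + 3·6 = 102
u_7 = -1·102 + -3·27 + 2·-33 + 3·6 = -231
u_8 = -1·-231 + -3·102 + 2·27 + 3·-33 = -120
u_9 = -1·-120 + -3·-231 + 2·102 + 3·27 = 1098
u_10 = -1·1098 + -3·-120 + 2·-231 + 3·102 = -894
u_11 = -1·-894 + -3·1098 + 2·-120 + 3·-231 = -3333
u_12 = -1·-3333 + -3·-894 + 2·1098 + 3·-120 = 7851
u_13 = -1·7851 + -3·-3333 + 2·-894 + 3·1098 = 3654
u_14 = -1·3654 + -3·7851 + 2·-3333 + 3·-894 = -36555
u_15 = -1·-36555 + -3·3654 + 2·7851 + 3·-3333 = 31296
u_16 = -1·31296 + -3·-36555 + 2·3654 + 3·7851 = 109230
u_17 = -1·109230 + -3·31296 + 2·-36555 + 3·3654 = -265266
u_18 = -1·-265266 + -3·109230 + 2·31296 + 3·-36555 = -109497
u_19 = -1·-109497 + -3·-265266 + 2·109230 + 3·31296 = 1217643
u_20 = -1·1217643 + -3·-109497 + 2·-265266 + 3·109230 = -1091994
u_21 = -1·-1091994 + -3·1217643 + 2·-109497 + 3·-265266 = -3575727
u_22 = -1·-3575727 + -3·-1091994 + 2·1217643 + 3·-109497 = 8958504
u_23 = -1·8958504 + -3·-3575727 + 2·-1091994 + 3·1217643 = 3237618

3237618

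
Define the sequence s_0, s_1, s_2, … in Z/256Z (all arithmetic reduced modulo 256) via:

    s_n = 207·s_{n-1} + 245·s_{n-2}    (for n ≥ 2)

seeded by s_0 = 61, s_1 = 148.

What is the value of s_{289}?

s_2 = 207·148 + 245·61 = 13
s_3 = 207·13 + 245·148 = 39
s_4 = 207·39 + 245·13 = 250
s_5 = 207·250 + 245·39 = 121
s_6 = 207·121 + 245·250 = 25
s_7 = 207·25 + 245·121 = 4
Continuing the recurrence:
  s_8 = 41;  s_9 = 251;  s_10 = 50;  s_11 = 165;  s_12 = 69;  s_13 = 180
  s_14 = 149;  s_15 = 191;  s_16 = 10;  s_17 = 225;  s_18 = 129;  s_19 = 164
  s_20 = 17;  s_21 = 179;  s_22 = 2;  s_23 = 237;  s_24 = 141;  s_25 = 212
  s_26 = 93;  s_27 = 23;  s_28 = 154;  s_29 = 137;  s_30 = 41;  s_31 = 68
  s_32 = 57;  s_33 = 43;  s_34 = 82;  s_35 = 117;  s_36 = 21;  s_37 = 244
  s_38 = 101;  s_39 = 47;  s_40 = 170;  s_41 = 113;  s_42 = 17;  s_43 = 228
  s_44 = 161;  s_45 = 99;  s_46 = 34;  s_47 = 61;  s_48 = 221;  s_49 = 20
  s_50 = 173;  s_51 = 7;  s_52 = 58;  s_53 = 153;  s_54 = 57;  s_55 = 132
  s_56 = 73;  s_57 = 91;  s_58 = 114;  s_59 = 69;  s_60 = 229;  s_61 = 52
  s_62 = 53;  s_63 = 159;  s_64 = 74;  s_65 = 1;  s_66 = 161;  s_67 = 36
  s_68 = 49;  s_69 = 19;  s_70 = 66;  s_71 = 141;  s_72 = 45;  s_73 = 84
  s_74 = 253;  s_75 = 247;  s_76 = 218;  s_77 = 169;  s_78 = 73;  s_79 = 196
  s_80 = 89;  s_81 = 139;  s_82 = 146;  s_83 = 21;  s_84 = 181;  s_85 = 116
  s_86 = 5;  s_87 = 15;  s_88 = 234;  s_89 = 145;  s_90 = 49;  s_91 = 100
  s_92 = 193;  s_93 = 195;  s_94 = 98;  s_95 = 221;  s_96 = 125;  s_97 = 148
  s_98 = 77;  s_99 = 231;  s_100 = 122;  s_101 = 185;  s_102 = 89;  s_103 = 4
  s_104 = 105;  s_105 = 187;  s_106 = 178;  s_107 = 229;  s_108 = 133;  s_109 = 180
  s_110 = 213;  s_111 = 127;  s_112 = 138;  s_113 = 33;  s_114 = 193;  s_115 = 164
  s_116 = 81;  s_117 = 115;  s_118 = 130;  s_119 = 45;  s_120 = 205;  s_121 = 212
  s_122 = 157;  s_123 = 215;  s_124 = 26;  s_125 = 201;  s_126 = 105;  s_127 = 68
  s_128 = 121;  s_129 = 235;  s_130 = 210;  s_131 = 181;  s_132 = 85;  s_133 = 244
  s_134 = 165;  s_135 = 239;  s_136 = 42;  s_137 = 177;  s_138 = 81;  s_139 = 228
  s_140 = 225;  s_141 = 35;  s_142 = 162;  s_143 = 125;  s_144 = 29;  s_145 = 20
  s_146 = 237;  s_147 = 199;  s_148 = 186;  s_149 = 217;  s_150 = 121;  s_151 = 132
  s_152 = 137;  s_153 = 27;  s_154 = 242;  s_155 = 133;  s_156 = 37;  s_157 = 52
  s_158 = 117;  s_159 = 95;  s_160 = 202;  s_161 = 65;  s_162 = 225;  s_163 = 36
  s_164 = 113;  s_165 = 211;  s_166 = 194;  s_167 = 205;  s_168 = 109;  s_169 = 84
  s_170 = 61;  s_171 = 183;  s_172 = 90;  s_173 = 233;  s_174 = 137;  s_175 = 196
  s_176 = 153;  s_177 = 75;  s_178 = 18;  s_179 = 85;  s_180 = 245;  s_181 = 116
  s_182 = 69;  s_183 = 207;  s_184 = 106;  s_185 = 209;  s_186 = 113;  s_187 = 100
  s_188 = 1;  s_189 = 131;  s_190 = 226;  s_191 = 29;  s_192 = 189;  s_193 = 148
  s_194 = 141;  s_195 = 167;  s_196 = 250;  s_197 = 249;  s_198 = 153;  s_199 = 4
  s_200 = 169;  s_201 = 123;  s_202 = 50;  s_203 = 37;  s_204 = 197;  s_205 = 180
  s_206 = 21;  s_207 = 63;  s_208 = 10;  s_209 = 97;  s_210 = 1;  s_211 = 164
  s_212 = 145;  s_213 = 51;  s_214 = 2;  s_215 = 109;  s_216 = 13;  s_217 = 212
  s_218 = 221;  s_219 = 151;  s_220 = 154;  s_221 = 9;  s_222 = 169;  s_223 = 68
  s_224 = 185;  s_225 = 171;  s_226 = 82;  s_227 = 245;  s_228 = 149;  s_229 = 244
  s_230 = 229;  s_231 = 175;  s_232 = 170;  s_233 = 241;  s_234 = 145;  s_235 = 228
  s_236 = 33;  s_237 = 227;  s_238 = 34;  s_239 = 189;  s_240 = 93;  s_241 = 20
  s_242 = 45;  s_243 = 135;  s_244 = 58;  s_245 = 25;  s_246 = 185;  s_247 = 132
  s_248 = 201;  s_249 = 219;  s_250 = 114;  s_251 = 197;  s_252 = 101;  s_253 = 52
  s_254 = 181;  s_255 = 31;  s_256 = 74;  s_257 = 129;  s_258 = 33;  s_259 = 36
  s_260 = 177;  s_261 = 147;  s_262 = 66;  s_263 = 13;  s_264 = 173;  s_265 = 84
  s_266 = 125;  s_267 = 119;  s_268 = 218;  s_269 = 41;  s_270 = 201;  s_271 = 196
  s_272 = 217;  s_273 = 11;  s_274 = 146;  s_275 = 149;  s_276 = 53;  s_277 = 116
  s_278 = 133;  s_279 = 143;  s_280 = 234;  s_281 = 17;  s_282 = 177;  s_283 = 100
  s_284 = 65;  s_285 = 67;  s_286 = 98;  s_287 = 93
s_288 = 207·93 + 245·98 = 253
s_289 = 207·253 + 245·93 = 148

148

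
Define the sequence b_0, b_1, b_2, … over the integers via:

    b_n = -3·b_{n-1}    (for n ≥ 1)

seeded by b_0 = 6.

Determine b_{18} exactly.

2324522934

b_1 = -3·6 = -18
b_2 = -3·-18 = 54
b_3 = -3·54 = -162
b_4 = -3·-162 = 486
b_5 = -3·486 = -1458
b_6 = -3·-1458 = 4374
b_7 = -3·4374 = -13122
b_8 = -3·-13122 = 39366
b_9 = -3·39366 = -118098
b_10 = -3·-118098 = 354294
b_11 = -3·354294 = -1062882
b_12 = -3·-1062882 = 3188646
b_13 = -3·3188646 = -9565938
b_14 = -3·-9565938 = 28697814
b_15 = -3·28697814 = -86093442
b_16 = -3·-86093442 = 258280326
b_17 = -3·258280326 = -774840978
b_18 = -3·-774840978 = 2324522934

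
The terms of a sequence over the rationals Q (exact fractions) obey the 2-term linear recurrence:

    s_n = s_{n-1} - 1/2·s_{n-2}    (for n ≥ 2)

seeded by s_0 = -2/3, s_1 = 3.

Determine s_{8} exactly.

s_2 = 1·3 + -1/2·-2/3 = 10/3
s_3 = 1·10/3 + -1/2·3 = 11/6
s_4 = 1·11/6 + -1/2·10/3 = 1/6
s_5 = 1·1/6 + -1/2·11/6 = -3/4
s_6 = 1·-3/4 + -1/2·1/6 = -5/6
s_7 = 1·-5/6 + -1/2·-3/4 = -11/24
s_8 = 1·-11/24 + -1/2·-5/6 = -1/24

-1/24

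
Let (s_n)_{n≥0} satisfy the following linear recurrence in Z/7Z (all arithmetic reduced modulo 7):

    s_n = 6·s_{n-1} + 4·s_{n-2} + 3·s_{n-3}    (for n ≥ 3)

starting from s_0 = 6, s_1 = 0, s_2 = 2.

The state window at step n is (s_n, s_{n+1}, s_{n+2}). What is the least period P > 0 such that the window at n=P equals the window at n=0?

n=0: window = (6, 0, 2)
n=1: window = (0, 2, 2)
n=2: window = (2, 2, 6)
n=3: window = (2, 6, 1)
n=4: window = (6, 1, 1)
n=5: window = (1, 1, 0)
n=6: window = (1, 0, 0)
n=7: window = (0, 0, 3)
n=8: window = (0, 3, 4)
n=9: window = (3, 4, 1)
n=10: window = (4, 1, 3)
n=11: window = (1, 3, 6)
n=12: window = (3, 6, 2)
n=13: window = (6, 2, 3)
n=14: window = (2, 3, 2)
n=15: window = (3, 2, 2)
n=16: window = (2, 2, 1)
n=17: window = (2, 1, 6)
n=18: window = (1, 6, 4)
n=19: window = (6, 4, 2)
n=20: window = (4, 2, 4)
n=21: window = (2, 4, 2)
n=22: window = (4, 2, 6)
n=23: window = (2, 6, 0)
n=24: window = (6, 0, 2)
window at n=24 equals window at n=0 → period = 24

24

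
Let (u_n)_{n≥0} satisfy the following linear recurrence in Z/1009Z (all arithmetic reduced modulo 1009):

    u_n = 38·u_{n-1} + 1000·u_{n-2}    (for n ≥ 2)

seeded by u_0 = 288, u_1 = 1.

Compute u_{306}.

552

u_2 = 38·1 + 1000·288 = 473
u_3 = 38·473 + 1000·1 = 812
u_4 = 38·812 + 1000·473 = 365
u_5 = 38·365 + 1000·812 = 508
u_6 = 38·508 + 1000·365 = 884
u_7 = 38·884 + 1000·508 = 768
Continuing the recurrence:
  u_8 = 39;  u_9 = 624;  u_10 = 154;  u_11 = 236;  u_12 = 519;  u_13 = 445
  u_14 = 131;  u_15 = 973;  u_16 = 480;  u_17 = 402;  u_18 = 866;  u_19 = 29
  u_20 = 371;  u_21 = 720;  u_22 = 814;  u_23 = 236;  u_24 = 633;  u_25 = 741
  u_26 = 263;  u_27 = 298;  u_28 = 885;  u_29 = 678;  u_30 = 646;  u_31 = 284
  u_32 = 942;  u_33 = 952;  u_34 = 455;  u_35 = 650;  u_36 = 425;  u_37 = 210
  u_38 = 119;  u_39 = 614;  u_40 = 63;  u_41 = 904;  u_42 = 488;  u_43 = 318
  u_44 = 629;  u_45 = 860;  u_46 = 785;  u_47 = 901;  u_48 = 939;  u_49 = 330
  u_50 = 53;  u_51 = 53;  u_52 = 528;  u_53 = 416;  u_54 = 966;  u_55 = 676
  u_56 = 850;  u_57 = 991;  u_58 = 747;  u_59 = 296;  u_60 = 489;  u_61 = 783
  u_62 = 128;  u_63 = 844;  u_64 = 650;  u_65 = 960;  u_66 = 360;  u_67 = 1004
  u_68 = 606;  u_69 = 875;  u_70 = 553;  u_71 = 22;  u_72 = 904;  u_73 = 857
  u_74 = 214;  u_75 = 419;  u_76 = 879;  u_77 = 370;  u_78 = 95;  u_79 = 280
  u_80 = 704;  u_81 = 16;  u_82 = 326;  u_83 = 136;  u_84 = 216;  u_85 = 930
  u_86 = 99;  u_87 = 437;  u_88 = 580;  u_89 = 954;  u_90 = 762;  u_91 = 190
  u_92 = 362;  u_93 = 947;  u_94 = 440;  u_95 = 125;  u_96 = 790;  u_97 = 643
  u_98 = 171;  u_99 = 711;  u_100 = 254;  u_101 = 226;  u_102 = 248;  u_103 = 327
  u_104 = 104;  u_105 = 0;  u_106 = 73;  u_107 = 756;  u_108 = 828;  u_109 = 444
  u_110 = 339;  u_111 = 814;  u_112 = 638;  u_113 = 774;  u_114 = 463;  u_115 = 538
  u_116 = 133;  u_117 = 212;  u_118 = 805;  u_119 = 430;  u_120 = 14;  u_121 = 698
  u_122 = 164;  u_123 = 959;  u_124 = 660;  u_125 = 305;  u_126 = 605;  u_127 = 65
  u_128 = 52;  u_129 = 382;  u_130 = 931;  u_131 = 661;  u_132 = 595;  u_133 = 517
  u_134 = 165;  u_135 = 608;  u_136 = 430;  u_137 = 778;  u_138 = 469;  u_139 = 730
  u_140 = 312;  u_141 = 241;  u_142 = 296;  u_143 = 1007;  u_144 = 287;  u_145 = 834
  u_146 = 857;  u_147 = 844;  u_148 = 143;  u_149 = 865;  u_150 = 304;  u_151 = 740
  u_152 = 159;  u_153 = 391;  u_154 = 310;  u_155 = 189;  u_156 = 356;  u_157 = 728
  u_158 = 244;  u_159 = 702;  u_160 = 264;  u_161 = 687;  u_162 = 523;  u_163 = 574
  u_164 = 961;  u_165 = 73;  u_166 = 179;  u_167 = 91;  u_168 = 838;  u_169 = 755
  u_170 = 968;  u_171 = 728;  u_172 = 790;  u_173 = 261;  u_174 = 790;  u_175 = 428
  u_176 = 73;  u_177 = 940;  u_178 = 757;  u_179 = 126;  u_180 = 1002;  u_181 = 618
  u_182 = 340;  u_183 = 295;  u_184 = 78;  u_185 = 309;  u_186 = 950;  u_187 = 22
  u_188 = 358;  u_189 = 289;  u_190 = 697;  u_191 = 678;  u_192 = 320;  u_193 = 4
  u_194 = 299;  u_195 = 227;  u_196 = 890;  u_197 = 498;  u_198 = 824;  u_199 = 596
  u_200 = 97;  u_201 = 340;  u_202 = 948;  u_203 = 676;  u_204 = 3;  u_205 = 84
  u_206 = 138;  u_207 = 452;  u_208 = 799;  u_209 = 60;  u_210 = 134;  u_211 = 516
  u_212 = 240;  u_213 = 440;  u_214 = 434;  u_215 = 424;  u_216 = 98;  u_217 = 917
  u_218 = 667;  u_219 = 949;  u_220 = 798;  u_221 = 594;  u_222 = 255;  u_223 = 308
  u_224 = 328;  u_225 = 611;  u_226 = 86;  u_227 = 796;  u_228 = 213;  u_229 = 930
  u_230 = 126;  u_231 = 454;  u_232 = 983;  u_233 = 980;  u_234 = 141;  u_235 = 574
  u_236 = 363;  u_237 = 556;  u_238 = 708;  u_239 = 711;  u_240 = 466;  u_241 = 210
  u_242 = 759;  u_243 = 718;  u_244 = 273;  u_245 = 885;  u_246 = 903;  u_247 = 115
  u_248 = 279;  u_249 = 486;  u_250 = 822;  u_251 = 628;  u_252 = 322;  u_253 = 530
  u_254 = 89;  u_255 = 630;  u_256 = 941;  u_257 = 827;  u_258 = 759;  u_259 = 210
  u_260 = 140;  u_261 = 403;  u_262 = 937;  u_263 = 700;  u_264 = 5;  u_265 = 953
  u_266 = 854;  u_267 = 668;  u_268 = 545;  u_269 = 572;  u_270 = 687;  u_271 = 778
  u_272 = 174;  u_273 = 619;  u_274 = 767;  u_275 = 368;  u_276 = 18;  u_277 = 399
  u_278 = 874;  u_279 = 360;  u_280 = 769;  u_281 = 757;  u_282 = 656;  u_283 = 962
  u_284 = 382;  u_285 = 813;  u_286 = 213;  u_287 = 777;  u_288 = 366;  u_289 = 861
  u_290 = 163;  u_291 = 463;  u_292 = 992;  u_293 = 232;  u_294 = 897;  u_295 = 719
  u_296 = 78;  u_297 = 529;  u_298 = 229;  u_299 = 914;  u_300 = 383;  u_301 = 274
  u_302 = 911;  u_303 = 873;  u_304 = 759
u_305 = 38·759 + 1000·873 = 805
u_306 = 38·805 + 1000·759 = 552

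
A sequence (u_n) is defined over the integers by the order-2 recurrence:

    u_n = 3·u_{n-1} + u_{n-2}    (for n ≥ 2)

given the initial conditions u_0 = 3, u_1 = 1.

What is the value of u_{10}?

81747

u_2 = 3·1 + 1·3 = 6
u_3 = 3·6 + 1·1 = 19
u_4 = 3·19 + 1·6 = 63
u_5 = 3·63 + 1·19 = 208
u_6 = 3·208 + 1·63 = 687
u_7 = 3·687 + 1·208 = 2269
u_8 = 3·2269 + 1·687 = 7494
u_9 = 3·7494 + 1·2269 = 24751
u_10 = 3·24751 + 1·7494 = 81747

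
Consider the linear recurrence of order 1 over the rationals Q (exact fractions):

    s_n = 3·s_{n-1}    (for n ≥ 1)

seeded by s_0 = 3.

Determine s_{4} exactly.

243

s_1 = 3·3 = 9
s_2 = 3·9 = 27
s_3 = 3·27 = 81
s_4 = 3·81 = 243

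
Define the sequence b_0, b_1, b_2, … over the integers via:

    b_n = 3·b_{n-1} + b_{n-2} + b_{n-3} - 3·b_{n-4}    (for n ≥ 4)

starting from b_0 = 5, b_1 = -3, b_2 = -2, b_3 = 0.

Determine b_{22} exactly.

b_4 = 3·0 + 1·-2 + 1·-3 + -3·5 = -20
b_5 = 3·-20 + 1·0 + 1·-2 + -3·-3 = -53
b_6 = 3·-53 + 1·-20 + 1·0 + -3·-2 = -173
b_7 = 3·-173 + 1·-53 + 1·-20 + -3·0 = -592
b_8 = 3·-592 + 1·-173 + 1·-53 + -3·-20 = -1942
b_9 = 3·-1942 + 1·-592 + 1·-173 + -3·-53 = -6432
b_10 = 3·-6432 + 1·-1942 + 1·-592 + -3·-173 = -21311
b_11 = 3·-21311 + 1·-6432 + 1·-1942 + -3·-592 = -70531
b_12 = 3·-70531 + 1·-21311 + 1·-6432 + -3·-1942 = -233510
b_13 = 3·-233510 + 1·-70531 + 1·-21311 + -3·-6432 = -773076
b_14 = 3·-773076 + 1·-233510 + 1·-70531 + -3·-21311 = -2559336
b_15 = 3·-2559336 + 1·-773076 + 1·-233510 + -3·-70531 = -8473001
b_16 = 3·-8473001 + 1·-2559336 + 1·-773076 + -3·-233510 = -28050885
b_17 = 3·-28050885 + 1·-8473001 + 1·-2559336 + -3·-773076 = -92865764
b_18 = 3·-92865764 + 1·-28050885 + 1·-8473001 + -3·-2559336 = -307443170
b_19 = 3·-307443170 + 1·-92865764 + 1·-28050885 + -3·-8473001 = -1017827156
b_20 = 3·-1017827156 + 1·-307443170 + 1·-92865764 + -3·-28050885 = -3369637747
b_21 = 3·-3369637747 + 1·-1017827156 + 1·-307443170 + -3·-92865764 = -11155586275
b_22 = 3·-11155586275 + 1·-3369637747 + 1·-1017827156 + -3·-307443170 = -36931894218

-36931894218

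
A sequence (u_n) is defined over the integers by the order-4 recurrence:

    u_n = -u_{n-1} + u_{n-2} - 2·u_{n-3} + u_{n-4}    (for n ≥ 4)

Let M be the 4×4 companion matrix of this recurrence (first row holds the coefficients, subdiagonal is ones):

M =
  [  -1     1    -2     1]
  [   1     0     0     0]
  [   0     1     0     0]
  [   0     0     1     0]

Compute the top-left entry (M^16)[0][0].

59470

(M^16)[0][0] is the top entry after applying M 16 times to the unit state (1, 0, 0, 0). Equivalently it is h_{19} for the auxiliary sequence (h_n) obeying the same recurrence with h_3 = 1 and h_i = 0 for 0 ≤ i < 3:
h_4 = -1·1 + 1·0 + -2·0 + 1·0 = -1
h_5 = -1·-1 + 1·1 + -2·0 + 1·0 = 2
h_6 = -1·2 + 1·-1 + -2·1 + 1·0 = -5
h_7 = -1·-5 + 1·2 + -2·-1 + 1·1 = 10
h_8 = -1·10 + 1·-5 + -2·2 + 1·-1 = -20
h_9 = -1·-20 + 1·10 + -2·-5 + 1·2 = 42
h_10 = -1·42 + 1·-20 + -2·10 + 1·-5 = -87
h_11 = -1·-87 + 1·42 + -2·-20 + 1·10 = 179
h_12 = -1·179 + 1·-87 + -2·42 + 1·-20 = -370
h_13 = -1·-370 + 1·179 + -2·-87 + 1·42 = 765
h_14 = -1·765 + 1·-370 + -2·179 + 1·-87 = -1580
h_15 = -1·-1580 + 1·765 + -2·-370 + 1·179 = 3264
h_16 = -1·3264 + 1·-1580 + -2·765 + 1·-370 = -6744
h_17 = -1·-6744 + 1·3264 + -2·-1580 + 1·765 = 13933
h_18 = -1·13933 + 1·-6744 + -2·3264 + 1·-1580 = -28785
h_19 = -1·-28785 + 1·13933 + -2·-6744 + 1·3264 = 59470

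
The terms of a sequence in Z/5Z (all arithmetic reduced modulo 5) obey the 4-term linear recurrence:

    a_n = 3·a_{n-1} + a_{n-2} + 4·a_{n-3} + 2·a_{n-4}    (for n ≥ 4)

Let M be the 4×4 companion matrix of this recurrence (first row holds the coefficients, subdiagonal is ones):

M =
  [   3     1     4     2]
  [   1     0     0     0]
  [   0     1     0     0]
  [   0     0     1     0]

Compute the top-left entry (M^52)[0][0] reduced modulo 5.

2

(M^52)[0][0] is the top entry after applying M 52 times to the unit state (1, 0, 0, 0). Equivalently it is h_{55} for the auxiliary sequence (h_n) obeying the same recurrence with h_3 = 1 and h_i = 0 for 0 ≤ i < 3:
h_4 = 3·1 + 1·0 + 4·0 + 2·0 = 3
h_5 = 3·3 + 1·1 + 4·0 + 2·0 = 0
h_6 = 3·0 + 1·3 + 4·1 + 2·0 = 2
h_7 = 3·2 + 1·0 + 4·3 + 2·1 = 0
h_8 = 3·0 + 1·2 + 4·0 + 2·3 = 3
h_9 = 3·3 + 1·0 + 4·2 + 2·0 = 2
h_10 = 3·2 + 1·3 + 4·0 + 2·2 = 3
h_11 = 3·3 + 1·2 + 4·3 + 2·0 = 3
h_12 = 3·3 + 1·3 + 4·2 + 2·3 = 1
h_13 = 3·1 + 1·3 + 4·3 + 2·2 = 2
h_14 = 3·2 + 1·1 + 4·3 + 2·3 = 0
h_15 = 3·0 + 1·2 + 4·1 + 2·3 = 2
h_16 = 3·2 + 1·0 + 4·2 + 2·1 = 1
h_17 = 3·1 + 1·2 + 4·0 + 2·2 = 4
h_18 = 3·4 + 1·1 + 4·2 + 2·0 = 1
h_19 = 3·1 + 1·4 + 4·1 + 2·2 = 0
h_20 = 3·0 + 1·1 + 4·4 + 2·1 = 4
h_21 = 3·4 + 1·0 + 4·1 + 2·4 = 4
h_22 = 3·4 + 1·4 + 4·0 + 2·1 = 3
h_23 = 3·3 + 1·4 + 4·4 + 2·0 = 4
h_24 = 3·4 + 1·3 + 4·4 + 2·4 = 4
h_25 = 3·4 + 1·4 + 4·3 + 2·4 = 1
h_26 = 3·1 + 1·4 + 4·4 + 2·3 = 4
h_27 = 3·4 + 1·1 + 4·4 + 2·4 = 2
h_28 = 3·2 + 1·4 + 4·1 + 2·4 = 2
h_29 = 3·2 + 1·2 + 4·4 + 2·1 = 1
h_30 = 3·1 + 1·2 + 4·2 + 2·4 = 1
h_31 = 3·1 + 1·1 + 4·2 + 2·2 = 1
h_32 = 3·1 + 1·1 + 4·1 + 2·2 = 2
h_33 = 3·2 + 1·1 + 4·1 + 2·1 = 3
h_34 = 3·3 + 1·2 + 4·1 + 2·1 = 2
h_35 = 3·2 + 1·3 + 4·2 + 2·1 = 4
h_36 = 3·4 + 1·2 + 4·3 + 2·2 = 0
h_37 = 3·0 + 1·4 + 4·2 + 2·3 = 3
h_38 = 3·3 + 1·0 + 4·4 + 2·2 = 4
h_39 = 3·4 + 1·3 + 4·0 + 2·4 = 3
h_40 = 3·3 + 1·4 + 4·3 + 2·0 = 0
h_41 = 3·0 + 1·3 + 4·4 + 2·3 = 0
h_42 = 3·0 + 1·0 + 4·3 + 2·4 = 0
h_43 = 3·0 + 1·0 + 4·0 + 2·3 = 1
h_44 = 3·1 + 1·0 + 4·0 + 2·0 = 3
h_45 = 3·3 + 1·1 + 4·0 + 2·0 = 0
h_46 = 3·0 + 1·3 + 4·1 + 2·0 = 2
h_47 = 3·2 + 1·0 + 4·3 + 2·1 = 0
h_48 = 3·0 + 1·2 + 4·0 + 2·3 = 3
h_49 = 3·3 + 1·0 + 4·2 + 2·0 = 2
h_50 = 3·2 + 1·3 + 4·0 + 2·2 = 3
h_51 = 3·3 + 1·2 + 4·3 + 2·0 = 3
h_52 = 3·3 + 1·3 + 4·2 + 2·3 = 1
h_53 = 3·1 + 1·3 + 4·3 + 2·2 = 2
h_54 = 3·2 + 1·1 + 4·3 + 2·3 = 0
h_55 = 3·0 + 1·2 + 4·1 + 2·3 = 2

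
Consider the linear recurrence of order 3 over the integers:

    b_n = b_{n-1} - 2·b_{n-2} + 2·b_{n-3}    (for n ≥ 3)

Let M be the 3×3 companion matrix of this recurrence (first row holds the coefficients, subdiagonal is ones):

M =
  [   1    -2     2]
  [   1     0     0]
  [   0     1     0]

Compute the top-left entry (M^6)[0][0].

-5

(M^6)[0][0] is the top entry after applying M 6 times to the unit state (1, 0, 0). Equivalently it is h_{8} for the auxiliary sequence (h_n) obeying the same recurrence with h_2 = 1 and h_i = 0 for 0 ≤ i < 2:
h_3 = 1·1 + -2·0 + 2·0 = 1
h_4 = 1·1 + -2·1 + 2·0 = -1
h_5 = 1·-1 + -2·1 + 2·1 = -1
h_6 = 1·-1 + -2·-1 + 2·1 = 3
h_7 = 1·3 + -2·-1 + 2·-1 = 3
h_8 = 1·3 + -2·3 + 2·-1 = -5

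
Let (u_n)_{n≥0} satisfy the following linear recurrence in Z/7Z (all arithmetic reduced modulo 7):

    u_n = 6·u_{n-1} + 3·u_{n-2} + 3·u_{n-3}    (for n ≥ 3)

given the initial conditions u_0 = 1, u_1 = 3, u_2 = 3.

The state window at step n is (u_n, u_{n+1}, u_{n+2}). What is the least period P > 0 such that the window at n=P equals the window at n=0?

12

n=0: window = (1, 3, 3)
n=1: window = (3, 3, 2)
n=2: window = (3, 2, 2)
n=3: window = (2, 2, 6)
n=4: window = (2, 6, 6)
n=5: window = (6, 6, 4)
n=6: window = (6, 4, 4)
n=7: window = (4, 4, 5)
n=8: window = (4, 5, 5)
n=9: window = (5, 5, 1)
n=10: window = (5, 1, 1)
n=11: window = (1, 1, 3)
n=12: window = (1, 3, 3)
window at n=12 equals window at n=0 → period = 12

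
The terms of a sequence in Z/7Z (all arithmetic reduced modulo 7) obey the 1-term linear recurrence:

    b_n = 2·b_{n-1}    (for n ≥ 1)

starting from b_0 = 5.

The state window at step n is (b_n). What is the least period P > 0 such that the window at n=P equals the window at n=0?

3

n=0: window = (5)
n=1: window = (3)
n=2: window = (6)
n=3: window = (5)
window at n=3 equals window at n=0 → period = 3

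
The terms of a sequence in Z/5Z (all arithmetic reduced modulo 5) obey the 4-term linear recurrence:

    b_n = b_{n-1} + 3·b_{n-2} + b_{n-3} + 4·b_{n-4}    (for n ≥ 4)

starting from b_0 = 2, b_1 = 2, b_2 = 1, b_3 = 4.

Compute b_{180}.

2

b_4 = 1·4 + 3·1 + 1·2 + 4·2 = 2
b_5 = 1·2 + 3·4 + 1·1 + 4·2 = 3
b_6 = 1·3 + 3·2 + 1·4 + 4·1 = 2
b_7 = 1·2 + 3·3 + 1·2 + 4·4 = 4
b_8 = 1·4 + 3·2 + 1·3 + 4·2 = 1
b_9 = 1·1 + 3·4 + 1·2 + 4·3 = 2
b_10 = 1·2 + 3·1 + 1·4 + 4·2 = 2
b_11 = 1·2 + 3·2 + 1·1 + 4·4 = 0
b_12 = 1·0 + 3·2 + 1·2 + 4·1 = 2
b_13 = 1·2 + 3·0 + 1·2 + 4·2 = 2
b_14 = 1·2 + 3·2 + 1·0 + 4·2 = 1
b_15 = 1·1 + 3·2 + 1·2 + 4·0 = 4
(b_12, b_13, b_14, b_15) = (2, 2, 1, 4) = (b_0, b_1, b_2, b_3), so the sequence has period 12.
180 ≡ 0 (mod 12), hence b_180 = b_0 = 2.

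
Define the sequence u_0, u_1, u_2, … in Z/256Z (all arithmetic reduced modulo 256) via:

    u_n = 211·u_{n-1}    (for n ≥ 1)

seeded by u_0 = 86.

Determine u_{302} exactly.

102

u_1 = 211·86 = 226
u_2 = 211·226 = 70
u_3 = 211·70 = 178
u_4 = 211·178 = 182
u_5 = 211·182 = 2
u_6 = 211·2 = 166
u_7 = 211·166 = 210
u_8 = 211·210 = 22
u_9 = 211·22 = 34
u_10 = 211·34 = 6
u_11 = 211·6 = 242
u_12 = 211·242 = 118
u_13 = 211·118 = 66
u_14 = 211·66 = 102
u_15 = 211·102 = 18
u_16 = 211·18 = 214
u_17 = 211·214 = 98
u_18 = 211·98 = 198
u_19 = 211·198 = 50
u_20 = 211·50 = 54
u_21 = 211·54 = 130
u_22 = 211·130 = 38
u_23 = 211·38 = 82
u_24 = 211·82 = 150
u_25 = 211·150 = 162
u_26 = 211·162 = 134
u_27 = 211·134 = 114
u_28 = 211·114 = 246
u_29 = 211·246 = 194
u_30 = 211·194 = 230
u_31 = 211·230 = 146
u_32 = 211·146 = 86
(u_32) = (86) = (u_0), so the sequence has period 32.
302 ≡ 14 (mod 32), hence u_302 = u_14 = 102.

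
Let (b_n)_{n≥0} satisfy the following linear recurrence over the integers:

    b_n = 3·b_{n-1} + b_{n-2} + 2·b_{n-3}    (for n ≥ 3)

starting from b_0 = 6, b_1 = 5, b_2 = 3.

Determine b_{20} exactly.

b_3 = 3·3 + 1·5 + 2·6 = 26
b_4 = 3·26 + 1·3 + 2·5 = 91
b_5 = 3·91 + 1·26 + 2·3 = 305
b_6 = 3·305 + 1·91 + 2·26 = 1058
b_7 = 3·1058 + 1·305 + 2·91 = 3661
b_8 = 3·3661 + 1·1058 + 2·305 = 12651
b_9 = 3·12651 + 1·3661 + 2·1058 = 43730
b_10 = 3·43730 + 1·12651 + 2·3661 = 151163
b_11 = 3·151163 + 1·43730 + 2·12651 = 522521
b_12 = 3·522521 + 1·151163 + 2·43730 = 1806186
b_13 = 3·1806186 + 1·522521 + 2·151163 = 6243405
b_14 = 3·6243405 + 1·1806186 + 2·522521 = 21581443
b_15 = 3·21581443 + 1·6243405 + 2·1806186 = 74600106
b_16 = 3·74600106 + 1·21581443 + 2·6243405 = 257868571
b_17 = 3·257868571 + 1·74600106 + 2·21581443 = 891368705
b_18 = 3·891368705 + 1·257868571 + 2·74600106 = 3081174898
b_19 = 3·3081174898 + 1·891368705 + 2·257868571 = 10650630541
b_20 = 3·10650630541 + 1·3081174898 + 2·891368705 = 36815803931

36815803931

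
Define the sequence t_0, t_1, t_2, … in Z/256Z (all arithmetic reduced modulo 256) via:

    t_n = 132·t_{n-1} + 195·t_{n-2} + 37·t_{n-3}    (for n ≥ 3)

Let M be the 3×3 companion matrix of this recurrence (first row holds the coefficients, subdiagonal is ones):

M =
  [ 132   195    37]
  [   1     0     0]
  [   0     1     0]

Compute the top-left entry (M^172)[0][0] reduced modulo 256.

(M^172)[0][0] is the top entry after applying M 172 times to the unit state (1, 0, 0). Equivalently it is h_{174} for the auxiliary sequence (h_n) obeying the same recurrence with h_2 = 1 and h_i = 0 for 0 ≤ i < 2:
h_3 = 132·1 + 195·0 + 37·0 = 132
h_4 = 132·132 + 195·1 + 37·0 = 211
h_5 = 132·211 + 195·132 + 37·1 = 125
h_6 = 132·125 + 195·211 + 37·132 = 65
h_7 = 132·65 + 195·125 + 37·211 = 58
h_8 = 132·58 + 195·65 + 37·125 = 124
Continuing the recurrence:
  h_9 = 131;  h_10 = 98;  h_11 = 61;  h_12 = 9;  h_13 = 69;  h_14 = 64
  h_15 = 220;  h_16 = 41;  h_17 = 248;  h_18 = 231;  h_19 = 241;  h_20 = 17
  h_21 = 186;  h_22 = 176;  h_23 = 227;  h_24 = 254;  h_25 = 81;  h_26 = 13
  h_27 = 29;  h_28 = 144;  h_29 = 56;  h_30 = 193;  h_31 = 252;  h_32 = 11
  h_33 = 133;  h_34 = 97;  h_35 = 234;  h_36 = 196;  h_37 = 83;  h_38 = 234
  h_39 = 53;  h_40 = 145;  h_41 = 245;  h_42 = 112;  h_43 = 84;  h_44 = 9
  h_45 = 208;  h_46 = 63;  h_47 = 57;  h_48 = 113;  h_49 = 202;  h_50 = 120
  h_51 = 19;  h_52 = 102;  h_53 = 105;  h_54 = 149;  h_55 = 141;  h_56 = 96
  h_57 = 112;  h_58 = 65;  h_59 = 180;  h_60 = 131;  h_61 = 13;  h_62 = 129
  h_63 = 90;  h_64 = 140;  h_65 = 99;  h_66 = 178;  h_67 = 109;  h_68 = 25
  h_69 = 165;  h_70 = 224;  h_71 = 204;  h_72 = 169;  h_73 = 232;  h_74 = 215
  h_75 = 1;  h_76 = 209;  h_77 = 154;  h_78 = 192;  h_79 = 131;  h_80 = 14
  h_81 = 193;  h_82 = 29;  h_83 = 253;  h_84 = 112;  h_85 = 168;  h_86 = 129
  h_87 = 172;  h_88 = 59;  h_89 = 21;  h_90 = 161;  h_91 = 138;  h_92 = 212
  h_93 = 179;  h_94 = 186;  h_95 = 229;  h_96 = 161;  h_97 = 85;  h_98 = 144
  h_99 = 68;  h_100 = 9;  h_101 = 64;  h_102 = 175;  h_103 = 73;  h_104 = 49
  h_105 = 42;  h_106 = 136;  h_107 = 51;  h_108 = 246;  h_109 = 89;  h_110 = 165
  h_111 = 109;  h_112 = 192;  h_113 = 224;  h_114 = 129;  h_115 = 228;  h_116 = 51
  h_117 = 157;  h_118 = 193;  h_119 = 122;  h_120 = 156;  h_121 = 67;  h_122 = 2
  h_123 = 157;  h_124 = 41;  h_125 = 5;  h_126 = 128;  h_127 = 188;  h_128 = 41
  h_129 = 216;  h_130 = 199;  h_131 = 17;  h_132 = 145;  h_133 = 122;  h_134 = 208
  h_135 = 35;  h_136 = 30;  h_137 = 49;  h_138 = 45;  h_139 = 221;  h_140 = 80
  h_141 = 24;  h_142 = 65;  h_143 = 92;  h_144 = 107;  h_145 = 165;  h_146 = 225
  h_147 = 42;  h_148 = 228;  h_149 = 19;  h_150 = 138;  h_151 = 149;  h_152 = 177
  h_153 = 181;  h_154 = 176;  h_155 = 52;  h_156 = 9;  h_157 = 176;  h_158 = 31
  h_159 = 89;  h_160 = 241;  h_161 = 138;  h_162 = 152;  h_163 = 83;  h_164 = 134
  h_165 = 73;  h_166 = 181;  h_167 = 77;  h_168 = 32;  h_169 = 80;  h_170 = 193
  h_171 = 20;  h_172 = 227
h_173 = 132·227 + 195·20 + 37·193 = 45
h_174 = 132·45 + 195·227 + 37·20 = 1

1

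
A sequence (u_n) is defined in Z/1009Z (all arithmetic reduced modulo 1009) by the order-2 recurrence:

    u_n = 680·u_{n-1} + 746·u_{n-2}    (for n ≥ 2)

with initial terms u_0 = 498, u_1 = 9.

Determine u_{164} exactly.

495

u_2 = 680·9 + 746·498 = 262
u_3 = 680·262 + 746·9 = 227
u_4 = 680·227 + 746·262 = 698
u_5 = 680·698 + 746·227 = 240
u_6 = 680·240 + 746·698 = 815
u_7 = 680·815 + 746·240 = 706
Continuing the recurrence:
  u_8 = 368;  u_9 = 995;  u_10 = 650;  u_11 = 713;  u_12 = 91;  u_13 = 486
  u_14 = 820;  u_15 = 957;  u_16 = 221;  u_17 = 498;  u_18 = 15;  u_19 = 306
  u_20 = 317;  u_21 = 885;  u_22 = 812;  u_23 = 561;  u_24 = 430;  u_25 = 570
  u_26 = 62;  u_27 = 213;  u_28 = 391;  u_29 = 998;  u_30 = 677;  u_31 = 122
  u_32 = 764;  u_33 = 87;  u_34 = 497;  u_35 = 271;  u_36 = 92;  u_37 = 368
  u_38 = 28;  u_39 = 958;  u_40 = 334;  u_41 = 391;  u_42 = 454;  u_43 = 51
  u_44 = 34;  u_45 = 626;  u_46 = 21;  u_47 = 992;  u_48 = 70;  u_49 = 612
  u_50 = 204;  u_51 = 971;  u_52 = 219;  u_53 = 501;  u_54 = 563;  u_55 = 845
  u_56 = 733;  u_57 = 748;  u_58 = 44;  u_59 = 690;  u_60 = 551;  u_61 = 491
  u_62 = 284;  u_63 = 420;  u_64 = 27;  u_65 = 728;  u_66 = 592;  u_67 = 215
  u_68 = 594;  u_69 = 279;  u_70 = 201;  u_71 = 745;  u_72 = 696;  u_73 = 879
  u_74 = 982;  u_75 = 695;  u_76 = 426;  u_77 = 950;  u_78 = 201;  u_79 = 847
  u_80 = 435;  u_81 = 391;  u_82 = 125;  u_83 = 329;  u_84 = 144;  u_85 = 294
  u_86 = 608;  u_87 = 121;  u_88 = 69;  u_89 = 971;  u_90 = 409;  u_91 = 549
  u_92 = 386;  u_93 = 40;  u_94 = 348;  u_95 = 104;  u_96 = 385;  u_97 = 360
  u_98 = 267;  u_99 = 106;  u_100 = 850;  u_101 = 217;  u_102 = 694;  u_103 = 150
  u_104 = 198;  u_105 = 344;  u_106 = 226;  u_107 = 650;  u_108 = 151;  u_109 = 342
  u_110 = 128;  u_111 = 121;  u_112 = 184;  u_113 = 469;  u_114 = 116;  u_115 = 938
  u_116 = 923;  u_117 = 553;  u_118 = 103;  u_119 = 276;  u_120 = 160;  u_121 = 897
  u_122 = 822;  u_123 = 169;  u_124 = 643;  u_125 = 292;  u_126 = 190;  u_127 = 945
  u_128 = 347;  u_129 = 542;  u_130 = 833;  u_131 = 114;  u_132 = 710;  u_133 = 786
  u_134 = 654;  u_135 = 887;  u_136 = 315;  u_137 = 90;  u_138 = 553;  u_139 = 229
  u_140 = 191;  u_141 = 32;  u_142 = 788;  u_143 = 726;  u_144 = 889;  u_145 = 901
  u_146 = 498;  u_147 = 777;  u_148 = 849;  u_149 = 648;  u_150 = 418;  u_151 = 808
  u_152 = 591;  u_153 = 693;  u_154 = 999;  u_155 = 633;  u_156 = 209;  u_157 = 866
  u_158 = 152;  u_159 = 718;  u_160 = 268;  u_161 = 469;  u_162 = 222
u_163 = 680·222 + 746·469 = 370
u_164 = 680·370 + 746·222 = 495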